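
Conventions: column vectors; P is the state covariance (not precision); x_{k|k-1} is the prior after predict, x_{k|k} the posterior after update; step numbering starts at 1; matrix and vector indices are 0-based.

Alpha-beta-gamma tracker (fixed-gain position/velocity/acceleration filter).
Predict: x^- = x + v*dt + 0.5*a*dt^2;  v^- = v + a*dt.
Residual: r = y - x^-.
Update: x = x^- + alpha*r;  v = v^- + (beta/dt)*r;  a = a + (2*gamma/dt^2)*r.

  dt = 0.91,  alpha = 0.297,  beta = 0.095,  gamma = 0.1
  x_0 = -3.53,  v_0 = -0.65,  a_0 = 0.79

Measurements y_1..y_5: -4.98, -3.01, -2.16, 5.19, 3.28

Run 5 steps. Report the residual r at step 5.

resid = -0.9740

step 1: x_pred=-3.7944  r=-1.1856  x^+=-4.1465  v^+=-0.0549  a^+=0.5037
step 2: x_pred=-3.9879  r=0.9779  x^+=-3.6975  v^+=0.5055  a^+=0.7398
step 3: x_pred=-2.9311  r=0.7711  x^+=-2.7021  v^+=1.2593  a^+=0.9261
step 4: x_pred=-1.1727  r=6.3627  x^+=0.7170  v^+=2.7663  a^+=2.4628
step 5: x_pred=4.2540  r=-0.9740  x^+=3.9648  v^+=4.9057  a^+=2.2275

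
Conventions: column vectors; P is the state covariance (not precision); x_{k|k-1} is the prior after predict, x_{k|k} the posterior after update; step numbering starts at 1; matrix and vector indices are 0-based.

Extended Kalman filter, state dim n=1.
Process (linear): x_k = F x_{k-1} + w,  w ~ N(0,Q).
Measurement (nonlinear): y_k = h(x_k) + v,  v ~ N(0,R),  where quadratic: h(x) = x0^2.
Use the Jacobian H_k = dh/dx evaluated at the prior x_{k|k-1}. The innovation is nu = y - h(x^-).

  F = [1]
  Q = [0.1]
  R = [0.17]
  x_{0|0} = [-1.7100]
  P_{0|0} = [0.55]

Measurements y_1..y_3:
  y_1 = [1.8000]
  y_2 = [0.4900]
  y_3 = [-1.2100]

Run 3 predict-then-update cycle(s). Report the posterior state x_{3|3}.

x_post = [-0.1573]

step 1: x^-=[-1.7100]  P^-=[0.6500]  H_jac=[-3.4200]  S=[7.7727]  K=[-0.2860]  nu=[-1.1241]  x^+=[-1.3885]  P^+=[0.0142]
step 2: x^-=[-1.3885]  P^-=[0.1142]  H_jac=[-2.7770]  S=[1.0508]  K=[-0.3018]  nu=[-1.4379]  x^+=[-0.9545]  P^+=[0.0185]
step 3: x^-=[-0.9545]  P^-=[0.1185]  H_jac=[-1.9089]  S=[0.6017]  K=[-0.3759]  nu=[-2.1210]  x^+=[-0.1573]  P^+=[0.0335]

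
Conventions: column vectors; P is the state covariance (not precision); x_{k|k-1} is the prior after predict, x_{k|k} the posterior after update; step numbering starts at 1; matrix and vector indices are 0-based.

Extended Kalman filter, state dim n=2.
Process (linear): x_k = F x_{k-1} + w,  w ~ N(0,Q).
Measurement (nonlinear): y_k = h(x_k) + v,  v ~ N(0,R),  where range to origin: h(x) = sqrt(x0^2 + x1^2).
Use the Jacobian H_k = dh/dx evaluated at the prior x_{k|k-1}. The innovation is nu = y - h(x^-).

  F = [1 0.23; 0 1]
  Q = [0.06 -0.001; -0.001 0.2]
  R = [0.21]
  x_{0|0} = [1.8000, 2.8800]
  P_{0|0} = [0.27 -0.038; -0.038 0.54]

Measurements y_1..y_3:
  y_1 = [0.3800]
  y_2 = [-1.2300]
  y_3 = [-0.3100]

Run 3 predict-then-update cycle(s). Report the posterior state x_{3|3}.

x_post = [0.0053, 0.2058]

step 1: x^-=[2.4624, 2.8800]  P^-=[0.3411 0.0852; 0.0852 0.7400]  H_jac=[0.6499 0.7601]  S=[0.8657]  K=[0.3308; 0.7137]  nu=[-3.4092]  x^+=[1.3345, 0.4470]  P^+=[0.2463 -0.1192; -0.1192 0.2991]
step 2: x^-=[1.4373, 0.4470]  P^-=[0.2673 -0.0514; -0.0514 0.4991]  H_jac=[0.9549 0.2970]  S=[0.4686]  K=[0.5121; 0.2116]  nu=[-2.7352]  x^+=[0.0365, -0.1316]  P^+=[0.1444 -0.1022; -0.1022 0.4781]
step 3: x^-=[0.0062, -0.1316]  P^-=[0.1827 0.0068; 0.0068 0.6781]  H_jac=[0.0472 -0.9989]  S=[0.8864]  K=[0.0021; -0.7638]  nu=[-0.4418]  x^+=[0.0053, 0.2058]  P^+=[0.1827 0.0082; 0.0082 0.1610]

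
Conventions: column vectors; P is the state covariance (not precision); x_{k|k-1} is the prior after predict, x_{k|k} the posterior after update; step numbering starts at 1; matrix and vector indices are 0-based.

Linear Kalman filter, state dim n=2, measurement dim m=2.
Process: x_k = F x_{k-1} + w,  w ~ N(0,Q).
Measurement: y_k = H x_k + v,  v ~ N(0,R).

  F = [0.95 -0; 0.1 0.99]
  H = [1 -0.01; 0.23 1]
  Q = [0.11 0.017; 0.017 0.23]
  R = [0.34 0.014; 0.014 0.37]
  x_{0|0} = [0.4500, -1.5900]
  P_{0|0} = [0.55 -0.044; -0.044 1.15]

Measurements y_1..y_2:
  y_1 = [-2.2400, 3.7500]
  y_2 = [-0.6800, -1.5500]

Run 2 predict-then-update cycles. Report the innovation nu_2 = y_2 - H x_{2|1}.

step 1: x^-=[0.4275, -1.5291]  P^-=[0.6064 0.0279; 0.0279 1.3539]  S=[0.9460 0.1677; 0.1677 1.7688]  K=[0.6346 0.0344; -0.1233 0.7808]  nu=[-2.6828, 5.1808]  x^+=[-1.0967, 2.8466]  P^+=[0.2160 -0.0281; -0.0281 0.2936]
step 2: x^-=[-1.0419, 2.7084]  P^-=[0.3049 0.0111; 0.0111 0.5144]  S=[0.6447 0.0901; 0.0901 0.9056]  K=[0.4667 0.0433; -0.0715 0.5779]  nu=[0.3890, -4.0188]  x^+=[-1.0344, 0.3581]  P^+=[0.1591 -0.0140; -0.0140 0.2161]

innov = [0.3890, -4.0188]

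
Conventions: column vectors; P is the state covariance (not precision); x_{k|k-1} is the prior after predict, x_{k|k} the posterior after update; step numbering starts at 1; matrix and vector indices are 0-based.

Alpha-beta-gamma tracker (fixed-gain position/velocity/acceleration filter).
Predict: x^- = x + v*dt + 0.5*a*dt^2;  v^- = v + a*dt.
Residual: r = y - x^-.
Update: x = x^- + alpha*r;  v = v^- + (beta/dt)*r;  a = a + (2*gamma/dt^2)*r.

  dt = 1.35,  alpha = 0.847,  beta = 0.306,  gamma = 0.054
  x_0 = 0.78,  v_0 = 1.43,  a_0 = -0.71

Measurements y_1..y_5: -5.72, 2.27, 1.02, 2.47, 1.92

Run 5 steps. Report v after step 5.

v_post = -0.9876

step 1: x_pred=2.0635  r=-7.7835  x^+=-4.5291  v^+=-1.2928  a^+=-1.1712
step 2: x_pred=-7.3416  r=9.6116  x^+=0.7994  v^+=-0.6953  a^+=-0.6017
step 3: x_pred=-0.6875  r=1.7075  x^+=0.7588  v^+=-1.1205  a^+=-0.5005
step 4: x_pred=-1.2100  r=3.6800  x^+=1.9070  v^+=-0.9620  a^+=-0.2824
step 5: x_pred=0.3509  r=1.5691  x^+=1.6799  v^+=-0.9876  a^+=-0.1894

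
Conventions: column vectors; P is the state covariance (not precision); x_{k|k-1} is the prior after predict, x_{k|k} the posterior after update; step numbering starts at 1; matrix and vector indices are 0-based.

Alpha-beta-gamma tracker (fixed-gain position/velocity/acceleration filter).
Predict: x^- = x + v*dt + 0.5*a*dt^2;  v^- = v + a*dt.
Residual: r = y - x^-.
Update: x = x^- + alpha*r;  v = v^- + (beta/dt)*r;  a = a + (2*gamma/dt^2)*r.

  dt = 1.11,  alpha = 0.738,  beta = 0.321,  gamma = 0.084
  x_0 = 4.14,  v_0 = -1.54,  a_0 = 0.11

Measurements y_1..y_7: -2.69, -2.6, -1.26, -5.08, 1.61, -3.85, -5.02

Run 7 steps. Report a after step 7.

step 1: x_pred=2.4984  r=-5.1884  x^+=-1.3306  v^+=-2.9183  a^+=-0.5974
step 2: x_pred=-4.9380  r=2.3380  x^+=-3.2126  v^+=-2.9053  a^+=-0.2786
step 3: x_pred=-6.6092  r=5.3492  x^+=-2.6615  v^+=-1.6677  a^+=0.4507
step 4: x_pred=-4.2350  r=-0.8450  x^+=-4.8586  v^+=-1.4118  a^+=0.3355
step 5: x_pred=-6.2190  r=7.8290  x^+=-0.4412  v^+=1.2247  a^+=1.4030
step 6: x_pred=1.7825  r=-5.6325  x^+=-2.3743  v^+=1.1532  a^+=0.6350
step 7: x_pred=-0.7031  r=-4.3169  x^+=-3.8890  v^+=0.6096  a^+=0.0464

a_post = 0.0464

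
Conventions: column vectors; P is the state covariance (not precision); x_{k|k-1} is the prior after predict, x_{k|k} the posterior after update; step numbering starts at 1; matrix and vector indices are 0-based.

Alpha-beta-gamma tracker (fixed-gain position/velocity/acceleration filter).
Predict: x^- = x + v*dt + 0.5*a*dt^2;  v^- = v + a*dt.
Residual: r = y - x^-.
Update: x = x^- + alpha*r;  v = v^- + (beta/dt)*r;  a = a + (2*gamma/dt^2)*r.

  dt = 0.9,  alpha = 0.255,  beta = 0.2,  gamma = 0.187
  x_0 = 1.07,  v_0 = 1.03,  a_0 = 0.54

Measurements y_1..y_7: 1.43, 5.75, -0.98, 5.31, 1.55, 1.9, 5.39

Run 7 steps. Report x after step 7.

x_post = -2.2444

step 1: x_pred=2.2157  r=-0.7857  x^+=2.0153  v^+=1.3414  a^+=0.1772
step 2: x_pred=3.2944  r=2.4556  x^+=3.9206  v^+=2.0466  a^+=1.3110
step 3: x_pred=6.2935  r=-7.2735  x^+=4.4387  v^+=1.6102  a^+=-2.0473
step 4: x_pred=5.0588  r=0.2512  x^+=5.1228  v^+=-0.1765  a^+=-1.9313
step 5: x_pred=4.1818  r=-2.6318  x^+=3.5107  v^+=-2.4996  a^+=-3.1465
step 6: x_pred=-0.0133  r=1.9133  x^+=0.4746  v^+=-4.9062  a^+=-2.2631
step 7: x_pred=-4.8575  r=10.2475  x^+=-2.2444  v^+=-4.6657  a^+=2.4685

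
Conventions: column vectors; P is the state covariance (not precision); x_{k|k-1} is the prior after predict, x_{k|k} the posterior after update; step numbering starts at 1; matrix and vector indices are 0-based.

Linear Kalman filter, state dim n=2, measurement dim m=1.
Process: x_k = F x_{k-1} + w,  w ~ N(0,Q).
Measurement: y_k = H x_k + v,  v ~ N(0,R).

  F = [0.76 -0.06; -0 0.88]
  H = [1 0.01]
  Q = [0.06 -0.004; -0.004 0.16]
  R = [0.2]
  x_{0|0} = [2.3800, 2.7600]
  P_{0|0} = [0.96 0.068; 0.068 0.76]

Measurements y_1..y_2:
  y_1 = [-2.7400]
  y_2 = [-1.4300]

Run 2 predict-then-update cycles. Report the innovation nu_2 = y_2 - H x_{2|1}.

step 1: x^-=[1.6432, 2.4288]  P^-=[0.6110 0.0014; 0.0014 0.7485]  S=[0.8111]  K=[0.7533; 0.0109]  nu=[-4.4075]  x^+=[-1.6771, 2.3808]  P^+=[0.1507 -0.0053; -0.0053 0.7484]
step 2: x^-=[-1.4174, 2.0951]  P^-=[0.1502 -0.0471; -0.0471 0.7396]  S=[0.3494]  K=[0.4287; -0.1136]  nu=[-0.0335]  x^+=[-1.4318, 2.0989]  P^+=[0.0860 -0.0301; -0.0301 0.7351]

innov = [-0.0335]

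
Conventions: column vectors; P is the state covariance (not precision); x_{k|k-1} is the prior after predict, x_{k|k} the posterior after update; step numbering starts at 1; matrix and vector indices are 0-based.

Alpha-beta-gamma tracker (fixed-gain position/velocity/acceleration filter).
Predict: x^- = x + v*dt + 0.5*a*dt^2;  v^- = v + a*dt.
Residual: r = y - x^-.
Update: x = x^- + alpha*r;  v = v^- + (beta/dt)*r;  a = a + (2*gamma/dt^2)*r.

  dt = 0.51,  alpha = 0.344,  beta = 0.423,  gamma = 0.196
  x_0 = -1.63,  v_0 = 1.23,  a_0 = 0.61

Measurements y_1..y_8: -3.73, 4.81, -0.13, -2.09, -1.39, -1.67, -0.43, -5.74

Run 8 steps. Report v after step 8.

step 1: x_pred=-0.9234  r=-2.8066  x^+=-1.8889  v^+=-0.7868  a^+=-3.6199
step 2: x_pred=-2.7609  r=7.5709  x^+=-0.1565  v^+=3.6465  a^+=7.7902
step 3: x_pred=2.7163  r=-2.8463  x^+=1.7372  v^+=5.2587  a^+=3.5005
step 4: x_pred=4.8744  r=-6.9644  x^+=2.4786  v^+=1.2676  a^+=-6.9956
step 5: x_pred=2.2153  r=-3.6053  x^+=0.9751  v^+=-5.2904  a^+=-12.4292
step 6: x_pred=-3.3394  r=1.6694  x^+=-2.7652  v^+=-10.2447  a^+=-9.9132
step 7: x_pred=-9.2792  r=8.8492  x^+=-6.2350  v^+=-7.9608  a^+=3.4235
step 8: x_pred=-9.8498  r=4.1098  x^+=-8.4361  v^+=-2.8061  a^+=9.6175

v_post = -2.8061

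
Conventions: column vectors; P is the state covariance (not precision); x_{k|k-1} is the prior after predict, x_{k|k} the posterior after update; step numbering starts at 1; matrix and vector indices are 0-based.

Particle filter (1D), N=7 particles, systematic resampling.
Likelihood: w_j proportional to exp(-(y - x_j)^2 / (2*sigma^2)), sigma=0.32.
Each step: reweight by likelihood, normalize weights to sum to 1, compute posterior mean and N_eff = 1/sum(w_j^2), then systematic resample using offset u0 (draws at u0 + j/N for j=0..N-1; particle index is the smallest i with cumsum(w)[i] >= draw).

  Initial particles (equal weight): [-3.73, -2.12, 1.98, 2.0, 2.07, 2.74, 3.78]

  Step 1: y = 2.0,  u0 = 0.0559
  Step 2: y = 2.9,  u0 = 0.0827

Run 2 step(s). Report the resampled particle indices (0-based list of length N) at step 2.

step 1: w=[0.0000, 0.0000, 0.3279, 0.3286, 0.3208, 0.0227, 0.0000]  mean=2.0327  Neff=3.1354  idx=[2, 2, 3, 3, 3, 4, 4]
step 2: w=[0.1010, 0.1010, 0.1207, 0.1207, 0.1207, 0.2180, 0.2180]  mean=2.0265  Neff=6.2846  idx=[0, 2, 3, 4, 5, 6, 6]

resampled_idx = [0, 2, 3, 4, 5, 6, 6]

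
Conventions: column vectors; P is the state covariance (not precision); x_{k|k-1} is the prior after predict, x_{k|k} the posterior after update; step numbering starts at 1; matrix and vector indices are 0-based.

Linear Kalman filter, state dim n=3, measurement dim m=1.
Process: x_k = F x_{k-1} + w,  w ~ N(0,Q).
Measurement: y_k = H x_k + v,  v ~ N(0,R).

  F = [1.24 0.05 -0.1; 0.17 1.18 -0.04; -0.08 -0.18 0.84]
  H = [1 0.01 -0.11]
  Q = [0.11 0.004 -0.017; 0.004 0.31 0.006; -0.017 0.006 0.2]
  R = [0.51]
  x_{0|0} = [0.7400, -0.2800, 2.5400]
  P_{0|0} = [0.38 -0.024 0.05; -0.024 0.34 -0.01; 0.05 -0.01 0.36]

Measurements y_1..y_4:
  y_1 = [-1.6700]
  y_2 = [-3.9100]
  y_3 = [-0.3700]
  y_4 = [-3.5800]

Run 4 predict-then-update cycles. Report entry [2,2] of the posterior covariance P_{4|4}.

step 1: x^-=[0.6496, -0.3062, 2.1248]  P^-=[0.6835 0.0682 -0.0307; 0.0682 0.7856 -0.0832; -0.0307 -0.0832 0.4631]  S=[1.2074]  K=[0.5694; 0.0705; -0.0683]  nu=[-2.0828]  x^+=[-0.5364, -0.4531, 2.2670]  P^+=[0.2920 0.0197 0.0163; 0.0197 0.7796 -0.0774; 0.0163 -0.0774 0.4574]
step 2: x^-=[-0.9144, -0.7165, 2.0287]  P^-=[0.5647 0.1505 -0.0834; 0.1505 1.4197 -0.2562; -0.0834 -0.2562 0.5717]  S=[1.1036]  K=[0.5213; 0.1748; -0.1349]  nu=[-2.7652]  x^+=[-2.3560, -1.1998, 2.4018]  P^+=[0.2647 0.0500 -0.0058; 0.0500 1.3859 -0.2302; -0.0058 -0.2302 0.5516]
step 3: x^-=[-3.2216, -1.9124, 2.4219]  P^-=[0.5360 0.2453 -0.1333; 0.2453 2.2902 -0.5475; -0.1333 -0.5475 0.7076]  S=[1.0902]  K=[0.5073; 0.3013; -0.1987]  nu=[3.1371]  x^+=[-1.6300, -0.9673, 1.7985]  P^+=[0.2554 0.0787 -0.0234; 0.0787 2.1912 -0.4822; -0.0234 -0.4822 0.6646]
step 4: x^-=[-2.2495, -1.4904, 1.8153]  P^-=[0.5352 0.3650 -0.1893; 0.3650 3.4469 -0.9799; -0.1893 -0.9799 0.8928]  S=[1.1074]  K=[0.5054; 0.4581; -0.2684]  nu=[-1.1159]  x^+=[-2.8134, -2.0016, 2.1148]  P^+=[0.2524 0.1087 -0.0390; 0.1087 3.2146 -0.8437; -0.0390 -0.8437 0.8130]

P_post[2,2] = 0.8130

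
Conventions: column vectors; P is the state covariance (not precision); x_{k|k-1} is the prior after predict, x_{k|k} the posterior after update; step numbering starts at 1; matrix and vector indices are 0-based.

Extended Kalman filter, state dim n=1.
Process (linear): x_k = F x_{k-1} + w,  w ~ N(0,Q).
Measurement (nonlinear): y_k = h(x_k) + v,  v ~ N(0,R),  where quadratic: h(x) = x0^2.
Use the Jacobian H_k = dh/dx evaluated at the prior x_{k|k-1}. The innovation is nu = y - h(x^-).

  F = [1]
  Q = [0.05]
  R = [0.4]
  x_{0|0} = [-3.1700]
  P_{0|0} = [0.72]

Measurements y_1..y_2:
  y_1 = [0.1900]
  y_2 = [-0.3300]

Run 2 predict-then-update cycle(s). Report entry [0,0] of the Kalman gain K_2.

step 1: x^-=[-3.1700]  P^-=[0.7700]  H_jac=[-6.3400]  S=[31.3506]  K=[-0.1557]  nu=[-9.8589]  x^+=[-1.6348]  P^+=[0.0098]
step 2: x^-=[-1.6348]  P^-=[0.0598]  H_jac=[-3.2696]  S=[1.0395]  K=[-0.1882]  nu=[-3.0026]  x^+=[-1.0698]  P^+=[0.0230]

K[0,0] = -0.1882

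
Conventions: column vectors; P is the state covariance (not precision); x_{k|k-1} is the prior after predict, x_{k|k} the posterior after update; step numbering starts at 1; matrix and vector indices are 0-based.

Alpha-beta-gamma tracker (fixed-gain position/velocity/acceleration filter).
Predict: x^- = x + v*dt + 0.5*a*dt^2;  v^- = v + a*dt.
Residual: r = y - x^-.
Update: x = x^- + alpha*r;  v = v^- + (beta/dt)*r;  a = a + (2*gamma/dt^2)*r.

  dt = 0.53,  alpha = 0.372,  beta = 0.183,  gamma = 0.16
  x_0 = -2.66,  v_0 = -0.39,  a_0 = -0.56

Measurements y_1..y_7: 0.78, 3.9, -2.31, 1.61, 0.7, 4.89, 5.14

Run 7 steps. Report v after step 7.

step 1: x_pred=-2.9454  r=3.7254  x^+=-1.5595  v^+=0.5995  a^+=3.6839
step 2: x_pred=-0.7244  r=4.6244  x^+=0.9959  v^+=4.1487  a^+=8.9520
step 3: x_pred=4.4520  r=-6.7620  x^+=1.9365  v^+=6.5584  a^+=1.2487
step 4: x_pred=5.5879  r=-3.9779  x^+=4.1081  v^+=5.8468  a^+=-3.2829
step 5: x_pred=6.7458  r=-6.0458  x^+=4.4968  v^+=2.0193  a^+=-10.1702
step 6: x_pred=4.1386  r=0.7514  x^+=4.4181  v^+=-3.1115  a^+=-9.3143
step 7: x_pred=1.4609  r=3.6791  x^+=2.8295  v^+=-6.7777  a^+=-5.1230

v_post = -6.7777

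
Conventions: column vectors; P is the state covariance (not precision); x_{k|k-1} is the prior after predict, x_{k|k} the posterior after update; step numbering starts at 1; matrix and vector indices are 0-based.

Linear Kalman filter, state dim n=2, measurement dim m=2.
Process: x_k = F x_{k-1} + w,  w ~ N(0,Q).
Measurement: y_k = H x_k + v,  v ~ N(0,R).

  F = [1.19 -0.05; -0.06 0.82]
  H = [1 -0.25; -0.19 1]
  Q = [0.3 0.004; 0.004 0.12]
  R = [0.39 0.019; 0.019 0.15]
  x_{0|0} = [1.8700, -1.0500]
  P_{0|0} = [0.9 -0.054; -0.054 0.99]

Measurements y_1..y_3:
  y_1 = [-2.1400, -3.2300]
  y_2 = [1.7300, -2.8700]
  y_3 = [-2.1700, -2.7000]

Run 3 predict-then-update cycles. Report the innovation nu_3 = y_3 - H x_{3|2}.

step 1: x^-=[2.2778, -0.9732]  P^-=[1.5834 -0.1537; -0.1537 0.7942]  S=[2.0999 -0.6414; -0.6414 1.0598]  K=[0.7868 0.0473; 0.0854 0.8286]  nu=[-4.6611, -1.8240]  x^+=[-1.4757, -2.8825]  P^+=[0.3289 0.0845; 0.0845 0.1420]
step 2: x^-=[-1.6119, -2.2751]  P^-=[0.7560 0.0574; 0.0574 0.2083]  S=[1.1303 -0.1166; -0.1166 0.3638]  K=[0.6533 -0.0277; 0.0628 0.5628]  nu=[2.7731, -0.9012]  x^+=[0.2247, -2.6082]  P^+=[0.2691 0.0594; 0.0594 0.0969]
step 3: x^-=[0.3978, -2.1522]  P^-=[0.6743 0.0389; 0.0389 0.1803]  S=[1.0561 -0.1134; -0.1134 0.3398]  K=[0.6234 -0.0544; 0.0506 0.5256]  nu=[-3.1058, -0.4722]  x^+=[-1.5128, -2.5577]  P^+=[0.2551 0.0522; 0.0522 0.0897]

innov = [-3.1058, -0.4722]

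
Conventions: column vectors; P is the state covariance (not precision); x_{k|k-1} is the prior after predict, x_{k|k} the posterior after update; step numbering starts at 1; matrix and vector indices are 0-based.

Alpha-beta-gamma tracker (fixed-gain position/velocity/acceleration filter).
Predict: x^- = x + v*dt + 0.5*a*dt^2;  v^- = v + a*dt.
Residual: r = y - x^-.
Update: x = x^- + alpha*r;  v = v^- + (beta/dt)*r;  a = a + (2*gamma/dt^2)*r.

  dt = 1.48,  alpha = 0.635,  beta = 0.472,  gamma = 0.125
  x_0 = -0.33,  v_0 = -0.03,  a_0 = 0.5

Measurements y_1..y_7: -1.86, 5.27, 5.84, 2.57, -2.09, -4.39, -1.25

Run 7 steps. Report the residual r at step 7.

step 1: x_pred=0.1732  r=-2.0332  x^+=-1.1179  v^+=0.0616  a^+=0.2679
step 2: x_pred=-0.7333  r=6.0033  x^+=3.0788  v^+=2.3727  a^+=0.9531
step 3: x_pred=7.6342  r=-1.7942  x^+=6.4949  v^+=3.2111  a^+=0.7483
step 4: x_pred=12.0669  r=-9.4969  x^+=6.0364  v^+=1.2899  a^+=-0.3356
step 5: x_pred=7.5779  r=-9.6679  x^+=1.4388  v^+=-2.2900  a^+=-1.4390
step 6: x_pred=-3.5265  r=-0.8635  x^+=-4.0748  v^+=-4.6952  a^+=-1.5376
step 7: x_pred=-12.7076  r=11.4576  x^+=-5.4320  v^+=-3.3167  a^+=-0.2299

resid = 11.4576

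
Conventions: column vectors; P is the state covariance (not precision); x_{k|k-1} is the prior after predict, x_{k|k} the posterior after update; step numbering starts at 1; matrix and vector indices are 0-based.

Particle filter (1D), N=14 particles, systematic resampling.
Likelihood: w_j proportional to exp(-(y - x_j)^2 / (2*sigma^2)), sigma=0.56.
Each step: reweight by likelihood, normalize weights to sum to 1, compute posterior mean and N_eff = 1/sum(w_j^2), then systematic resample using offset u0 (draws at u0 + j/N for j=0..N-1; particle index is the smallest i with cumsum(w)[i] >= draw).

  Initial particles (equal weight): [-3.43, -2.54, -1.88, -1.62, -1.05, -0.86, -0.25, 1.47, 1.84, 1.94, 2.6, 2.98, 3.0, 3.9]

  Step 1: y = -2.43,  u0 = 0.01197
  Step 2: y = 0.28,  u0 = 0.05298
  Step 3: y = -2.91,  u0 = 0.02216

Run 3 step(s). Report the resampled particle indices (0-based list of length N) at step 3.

resampled_idx = [0, 0, 1, 1, 2, 2, 3, 4, 5, 7, 8, 10, 11, 12]

step 1: w=[0.0914, 0.4417, 0.2780, 0.1582, 0.0216, 0.0088, 0.0002, 0.0000, 0.0000, 0.0000, 0.0000, 0.0000, 0.0000, 0.0000]  mean=-2.2448  Neff=3.2648  idx=[0, 0, 1, 1, 1, 1, 1, 1, 2, 2, 2, 2, 3, 3]
step 2: w=[0.0000, 0.0000, 0.0004, 0.0004, 0.0004, 0.0004, 0.0004, 0.0004, 0.0676, 0.0676, 0.0676, 0.0676, 0.3637, 0.3637]  mean=-1.6923  Neff=3.5348  idx=[8, 9, 10, 11, 12, 12, 12, 12, 12, 13, 13, 13, 13, 13]
step 3: w=[0.1278, 0.1278, 0.1278, 0.1278, 0.0489, 0.0489, 0.0489, 0.0489, 0.0489, 0.0489, 0.0489, 0.0489, 0.0489, 0.0489]  mean=-1.7530  Neff=11.2046  idx=[0, 0, 1, 1, 2, 2, 3, 4, 5, 7, 8, 10, 11, 12]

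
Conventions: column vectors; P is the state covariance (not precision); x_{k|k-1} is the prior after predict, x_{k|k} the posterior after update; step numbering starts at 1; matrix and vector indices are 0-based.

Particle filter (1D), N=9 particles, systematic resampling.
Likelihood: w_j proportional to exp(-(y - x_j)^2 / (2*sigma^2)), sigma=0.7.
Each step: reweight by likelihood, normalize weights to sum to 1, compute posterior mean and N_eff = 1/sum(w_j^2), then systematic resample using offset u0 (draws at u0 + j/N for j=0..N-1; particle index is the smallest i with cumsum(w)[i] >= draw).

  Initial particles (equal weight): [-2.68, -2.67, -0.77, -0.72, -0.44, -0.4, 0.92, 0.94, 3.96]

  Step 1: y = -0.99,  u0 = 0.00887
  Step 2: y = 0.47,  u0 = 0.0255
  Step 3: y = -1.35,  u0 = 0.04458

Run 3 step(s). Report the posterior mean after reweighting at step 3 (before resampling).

step 1: w=[0.0156, 0.0162, 0.2741, 0.2673, 0.2115, 0.2019, 0.0070, 0.0064, 0.0000]  mean=-0.6499  Neff=4.2977  idx=[0, 2, 2, 3, 3, 3, 4, 5, 5]
step 2: w=[0.0000, 0.0841, 0.0841, 0.0952, 0.0952, 0.0952, 0.1734, 0.1865, 0.1865]  mean=-0.5605  Neff=7.0964  idx=[1, 2, 3, 5, 6, 6, 7, 7, 8]
step 3: w=[0.1476, 0.1476, 0.1388, 0.1388, 0.0894, 0.0894, 0.0828, 0.0828, 0.0828]  mean=-0.6052  Neff=8.4283  idx=[0, 1, 1, 2, 3, 4, 5, 6, 8]

post_mean = -0.6052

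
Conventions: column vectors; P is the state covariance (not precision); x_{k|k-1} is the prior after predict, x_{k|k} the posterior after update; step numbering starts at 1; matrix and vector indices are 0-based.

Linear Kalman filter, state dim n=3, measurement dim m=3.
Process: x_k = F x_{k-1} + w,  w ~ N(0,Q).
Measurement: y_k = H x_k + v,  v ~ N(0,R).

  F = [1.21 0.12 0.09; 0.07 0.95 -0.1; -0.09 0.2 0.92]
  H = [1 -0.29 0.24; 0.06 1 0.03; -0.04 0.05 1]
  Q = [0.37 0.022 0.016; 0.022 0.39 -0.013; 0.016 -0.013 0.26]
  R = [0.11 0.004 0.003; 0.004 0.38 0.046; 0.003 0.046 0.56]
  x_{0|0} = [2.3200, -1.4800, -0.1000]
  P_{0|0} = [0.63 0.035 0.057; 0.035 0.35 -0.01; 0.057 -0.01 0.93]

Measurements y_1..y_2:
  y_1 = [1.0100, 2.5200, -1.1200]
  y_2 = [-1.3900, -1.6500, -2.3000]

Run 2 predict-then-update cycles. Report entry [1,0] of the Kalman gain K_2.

K[1,0] = -0.0549

step 1: x^-=[2.6206, -1.2336, -0.5968]  P^-=[1.3273 0.1401 0.1026; 0.1401 0.7240 -0.0429; 0.1026 -0.0429 1.0519]  S=[1.5327 0.0136 0.3140; 0.0136 1.1244 0.0685; 0.3140 0.0685 1.6028]  K=[0.8838 0.1964 -0.1463; -0.0529 0.6524 -0.0252; 0.1105 -0.0445 0.6326]  nu=[-1.8251, 3.6143, -0.3567]  x^+=[1.7698, 1.2300, -1.1849]  P^+=[0.1329 0.0655 -0.0682; 0.0655 0.2424 0.0063; -0.0682 0.0063 0.3495]
step 2: x^-=[2.1824, 1.4109, -1.0034]  P^-=[0.5753 0.1419 -0.0231; 0.1419 0.6214 -0.0043; -0.0231 -0.0043 0.5778]  S=[0.6780 -0.0001 0.0967; -0.0001 1.0207 0.0821; 0.0967 0.0821 1.1412]  K=[0.7960 0.1815 -0.1147; -0.0549 0.6188 -0.0214; 0.1009 -0.0288 0.5005]  nu=[-2.9224, -3.1618, -1.2799]  x^+=[-0.5708, -0.3577, -1.8477]  P^+=[0.1182 0.0613 -0.0518; 0.0613 0.2300 0.0073; -0.0518 0.0073 0.2768]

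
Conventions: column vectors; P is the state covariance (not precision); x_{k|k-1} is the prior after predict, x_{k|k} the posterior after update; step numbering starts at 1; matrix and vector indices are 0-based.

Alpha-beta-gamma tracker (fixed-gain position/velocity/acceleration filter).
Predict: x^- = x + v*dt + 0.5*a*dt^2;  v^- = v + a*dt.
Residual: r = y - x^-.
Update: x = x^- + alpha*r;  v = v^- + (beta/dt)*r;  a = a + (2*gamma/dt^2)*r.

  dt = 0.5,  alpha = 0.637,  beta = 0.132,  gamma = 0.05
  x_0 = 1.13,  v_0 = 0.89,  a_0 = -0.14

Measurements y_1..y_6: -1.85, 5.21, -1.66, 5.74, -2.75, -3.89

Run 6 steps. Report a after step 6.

step 1: x_pred=1.5575  r=-3.4075  x^+=-0.6131  v^+=-0.0796  a^+=-1.5030
step 2: x_pred=-0.8407  r=6.0507  x^+=3.0136  v^+=0.7663  a^+=0.9173
step 3: x_pred=3.5114  r=-5.1714  x^+=0.2172  v^+=-0.1403  a^+=-1.1513
step 4: x_pred=0.0032  r=5.7368  x^+=3.6575  v^+=0.7986  a^+=1.1435
step 5: x_pred=4.1998  r=-6.9498  x^+=-0.2272  v^+=-0.4644  a^+=-1.6364
step 6: x_pred=-0.6640  r=-3.2260  x^+=-2.7190  v^+=-2.1343  a^+=-2.9268

a_post = -2.9268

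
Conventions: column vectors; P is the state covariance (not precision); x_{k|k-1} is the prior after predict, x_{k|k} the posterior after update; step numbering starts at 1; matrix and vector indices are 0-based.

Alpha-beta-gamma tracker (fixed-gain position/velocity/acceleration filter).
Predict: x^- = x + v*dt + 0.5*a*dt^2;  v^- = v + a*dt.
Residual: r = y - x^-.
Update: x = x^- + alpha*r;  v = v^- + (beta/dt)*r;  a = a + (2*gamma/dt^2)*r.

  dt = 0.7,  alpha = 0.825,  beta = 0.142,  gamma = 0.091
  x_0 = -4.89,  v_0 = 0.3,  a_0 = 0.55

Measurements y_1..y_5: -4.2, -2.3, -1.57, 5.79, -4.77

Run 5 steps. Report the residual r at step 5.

resid = -13.1724

step 1: x_pred=-4.5452  r=0.3452  x^+=-4.2604  v^+=0.7550  a^+=0.6782
step 2: x_pred=-3.5657  r=1.2657  x^+=-2.5215  v^+=1.4866  a^+=1.1484
step 3: x_pred=-1.1996  r=-0.3704  x^+=-1.5052  v^+=2.2153  a^+=1.0108
step 4: x_pred=0.2932  r=5.4968  x^+=4.8281  v^+=4.0379  a^+=3.0525
step 5: x_pred=8.4024  r=-13.1724  x^+=-2.4648  v^+=3.5025  a^+=-1.8402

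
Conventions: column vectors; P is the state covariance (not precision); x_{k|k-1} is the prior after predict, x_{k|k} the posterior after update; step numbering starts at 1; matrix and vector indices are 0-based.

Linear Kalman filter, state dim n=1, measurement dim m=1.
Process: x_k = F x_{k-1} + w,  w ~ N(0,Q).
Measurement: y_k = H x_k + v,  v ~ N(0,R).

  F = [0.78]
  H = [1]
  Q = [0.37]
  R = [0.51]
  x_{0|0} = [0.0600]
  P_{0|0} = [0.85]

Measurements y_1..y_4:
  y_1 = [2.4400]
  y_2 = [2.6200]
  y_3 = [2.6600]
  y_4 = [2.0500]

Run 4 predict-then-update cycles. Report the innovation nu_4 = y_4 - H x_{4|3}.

step 1: x^-=[0.0468]  P^-=[0.8871]  S=[1.3971]  K=[0.6350]  nu=[2.3932]  x^+=[1.5664]  P^+=[0.3238]
step 2: x^-=[1.2218]  P^-=[0.5670]  S=[1.0770]  K=[0.5265]  nu=[1.3982]  x^+=[1.9579]  P^+=[0.2685]
step 3: x^-=[1.5272]  P^-=[0.5334]  S=[1.0434]  K=[0.5112]  nu=[1.1328]  x^+=[2.1063]  P^+=[0.2607]
step 4: x^-=[1.6429]  P^-=[0.5286]  S=[1.0386]  K=[0.5090]  nu=[0.4071]  x^+=[1.8501]  P^+=[0.2596]

innov = [0.4071]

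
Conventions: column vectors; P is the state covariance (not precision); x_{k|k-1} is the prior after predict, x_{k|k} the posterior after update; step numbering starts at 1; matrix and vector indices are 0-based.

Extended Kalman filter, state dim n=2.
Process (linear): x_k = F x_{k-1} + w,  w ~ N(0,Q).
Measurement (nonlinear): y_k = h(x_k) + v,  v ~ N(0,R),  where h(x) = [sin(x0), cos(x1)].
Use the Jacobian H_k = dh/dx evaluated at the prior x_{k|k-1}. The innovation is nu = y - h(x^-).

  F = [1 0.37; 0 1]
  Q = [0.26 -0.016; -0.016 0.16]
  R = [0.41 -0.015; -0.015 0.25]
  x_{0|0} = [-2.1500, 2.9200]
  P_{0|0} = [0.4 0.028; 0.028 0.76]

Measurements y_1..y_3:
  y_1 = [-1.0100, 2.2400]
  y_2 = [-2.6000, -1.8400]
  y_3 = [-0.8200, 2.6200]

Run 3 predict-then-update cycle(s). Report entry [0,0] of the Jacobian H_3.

H_jac[0,0] = 0.9865

step 1: x^-=[-1.0696, 2.9200]  P^-=[0.7848 0.2932; 0.2932 0.9200]  H_jac=[0.4805 0.0000; 0.0000 -0.2198]  S=[0.5912 -0.0460; -0.0460 0.2944]  K=[0.6284 -0.1208; 0.1872 -0.6575]  nu=[-0.1330, 3.2155]  x^+=[-1.5415, 0.7808]  P^+=[0.5400 0.1803; 0.1803 0.7607]
step 2: x^-=[-1.2526, 0.7808]  P^-=[1.0375 0.4457; 0.4457 0.9207]  H_jac=[0.3129 0.0000; 0.0000 -0.7039]  S=[0.5116 -0.1132; -0.1132 0.7062]  K=[0.5560 -0.3552; 0.0722 -0.9062]  nu=[-1.6502, -2.5503]  x^+=[-1.2643, 2.9728]  P^+=[0.7456 0.1380; 0.1380 0.3234]
step 3: x^-=[-0.1644, 2.9728]  P^-=[1.1520 0.2416; 0.2416 0.4834]  H_jac=[0.9865 0.0000; 0.0000 -0.1680]  S=[1.5312 -0.0551; -0.0551 0.2636]  K=[0.7423 0.0010; 0.1457 -0.2776]  nu=[-0.6564, 3.6058]  x^+=[-0.6480, 1.8760]  P^+=[0.3085 0.0648; 0.0648 0.4261]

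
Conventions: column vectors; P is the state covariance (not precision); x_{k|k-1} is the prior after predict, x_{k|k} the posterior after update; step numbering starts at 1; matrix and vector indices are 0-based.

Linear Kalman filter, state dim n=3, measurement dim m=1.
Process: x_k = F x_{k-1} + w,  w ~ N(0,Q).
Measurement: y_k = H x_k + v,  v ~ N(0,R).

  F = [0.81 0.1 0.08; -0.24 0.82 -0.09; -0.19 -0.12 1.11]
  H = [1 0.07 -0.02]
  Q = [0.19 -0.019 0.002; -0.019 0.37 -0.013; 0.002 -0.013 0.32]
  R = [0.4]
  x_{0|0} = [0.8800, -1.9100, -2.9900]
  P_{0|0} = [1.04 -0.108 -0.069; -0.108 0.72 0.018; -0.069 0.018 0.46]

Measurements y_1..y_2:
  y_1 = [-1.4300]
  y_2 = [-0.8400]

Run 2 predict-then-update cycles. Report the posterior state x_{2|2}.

step 1: x^-=[0.2826, -1.5083, -3.2569]  P^-=[0.8563 -0.2272 -0.1725; -0.2272 0.9546 -0.0349; -0.1725 -0.0349 0.9541]  S=[1.2366]  K=[0.6824; -0.1291; -0.1569]  nu=[-1.6722]  x^+=[-0.8585, -1.2924, -2.9946]  P^+=[0.2804 -0.1182 -0.0401; -0.1182 0.9340 -0.0599; -0.0401 -0.0599 0.9236]
step 2: x^-=[-1.0642, -0.5842, -3.0058]  P^-=[0.3639 -0.0790 0.0019; -0.0790 1.0753 -0.2146; 0.0019 -0.2146 1.5091]  S=[0.7593]  K=[0.4720; 0.0008; -0.0571]  nu=[0.2050]  x^+=[-0.9675, -0.5840, -3.0175]  P^+=[0.1948 -0.0793 0.0223; -0.0793 1.0753 -0.2145; 0.0223 -0.2145 1.5066]

x_post = [-0.9675, -0.5840, -3.0175]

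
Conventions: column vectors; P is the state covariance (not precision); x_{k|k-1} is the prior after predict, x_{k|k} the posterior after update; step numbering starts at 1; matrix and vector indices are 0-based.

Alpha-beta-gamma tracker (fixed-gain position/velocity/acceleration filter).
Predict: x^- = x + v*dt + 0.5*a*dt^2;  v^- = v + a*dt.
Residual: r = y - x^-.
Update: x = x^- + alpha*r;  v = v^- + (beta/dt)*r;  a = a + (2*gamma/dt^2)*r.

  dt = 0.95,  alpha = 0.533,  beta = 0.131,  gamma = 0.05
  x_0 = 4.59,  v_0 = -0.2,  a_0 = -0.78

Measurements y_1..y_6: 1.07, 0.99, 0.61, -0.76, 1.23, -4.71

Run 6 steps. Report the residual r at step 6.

step 1: x_pred=4.0480  r=-2.9780  x^+=2.4607  v^+=-1.3517  a^+=-1.1100
step 2: x_pred=0.6758  r=0.3142  x^+=0.8433  v^+=-2.3628  a^+=-1.0752
step 3: x_pred=-1.8866  r=2.4966  x^+=-0.5559  v^+=-3.0399  a^+=-0.7985
step 4: x_pred=-3.8042  r=3.0442  x^+=-2.1816  v^+=-3.3788  a^+=-0.4612
step 5: x_pred=-5.5996  r=6.8296  x^+=-1.9594  v^+=-2.8752  a^+=0.2955
step 6: x_pred=-4.5575  r=-0.1525  x^+=-4.6388  v^+=-2.6155  a^+=0.2786

resid = -0.1525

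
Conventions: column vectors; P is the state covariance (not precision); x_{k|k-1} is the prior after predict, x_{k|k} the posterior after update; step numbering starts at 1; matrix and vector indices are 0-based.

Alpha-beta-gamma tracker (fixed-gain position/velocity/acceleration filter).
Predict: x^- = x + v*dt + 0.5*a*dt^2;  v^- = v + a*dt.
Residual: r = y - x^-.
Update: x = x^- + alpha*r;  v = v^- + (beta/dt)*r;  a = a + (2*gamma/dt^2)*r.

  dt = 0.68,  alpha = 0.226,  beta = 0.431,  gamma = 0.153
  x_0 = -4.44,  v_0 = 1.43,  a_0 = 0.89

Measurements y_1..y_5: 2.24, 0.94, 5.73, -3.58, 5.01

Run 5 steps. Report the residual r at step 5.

step 1: x_pred=-3.2618  r=5.5018  x^+=-2.0184  v^+=5.5224  a^+=4.5309
step 2: x_pred=2.7844  r=-1.8444  x^+=2.3675  v^+=7.4344  a^+=3.3104
step 3: x_pred=8.1883  r=-2.4583  x^+=7.6327  v^+=8.1274  a^+=1.6836
step 4: x_pred=13.5486  r=-17.1286  x^+=9.6775  v^+=-1.5843  a^+=-9.6515
step 5: x_pred=6.3688  r=-1.3588  x^+=6.0617  v^+=-9.0085  a^+=-10.5507

resid = -1.3588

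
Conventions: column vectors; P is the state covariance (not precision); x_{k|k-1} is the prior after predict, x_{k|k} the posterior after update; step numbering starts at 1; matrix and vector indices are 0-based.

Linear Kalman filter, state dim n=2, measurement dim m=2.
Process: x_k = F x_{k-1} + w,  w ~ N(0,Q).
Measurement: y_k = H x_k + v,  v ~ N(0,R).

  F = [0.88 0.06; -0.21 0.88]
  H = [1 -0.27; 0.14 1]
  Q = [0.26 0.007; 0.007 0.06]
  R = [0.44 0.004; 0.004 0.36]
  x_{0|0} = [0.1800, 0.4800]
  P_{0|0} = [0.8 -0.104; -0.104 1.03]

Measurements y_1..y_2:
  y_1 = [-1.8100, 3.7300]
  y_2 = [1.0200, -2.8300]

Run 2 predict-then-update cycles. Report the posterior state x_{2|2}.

step 1: x^-=[0.1872, 0.3846]  P^-=[0.8722 -0.1657; -0.1657 0.9314]  S=[1.4696 -0.2848; -0.2848 1.2621]  K=[0.6455 0.1111; -0.1510 0.6855]  nu=[-1.8934, 3.3192]  x^+=[-0.6661, 2.9459]  P^+=[0.2852 0.0027; 0.0027 0.2458]
step 2: x^-=[-0.4094, 2.7322]  P^-=[0.4820 -0.0307; -0.0307 0.2619]  S=[0.9577 -0.0288; -0.0288 0.6228]  K=[0.5145 0.0828; -0.0936 0.4094]  nu=[2.1671, -5.5049]  x^+=[0.2494, 0.2759]  P^+=[0.2267 0.0001; 0.0001 0.1470]

x_post = [0.2494, 0.2759]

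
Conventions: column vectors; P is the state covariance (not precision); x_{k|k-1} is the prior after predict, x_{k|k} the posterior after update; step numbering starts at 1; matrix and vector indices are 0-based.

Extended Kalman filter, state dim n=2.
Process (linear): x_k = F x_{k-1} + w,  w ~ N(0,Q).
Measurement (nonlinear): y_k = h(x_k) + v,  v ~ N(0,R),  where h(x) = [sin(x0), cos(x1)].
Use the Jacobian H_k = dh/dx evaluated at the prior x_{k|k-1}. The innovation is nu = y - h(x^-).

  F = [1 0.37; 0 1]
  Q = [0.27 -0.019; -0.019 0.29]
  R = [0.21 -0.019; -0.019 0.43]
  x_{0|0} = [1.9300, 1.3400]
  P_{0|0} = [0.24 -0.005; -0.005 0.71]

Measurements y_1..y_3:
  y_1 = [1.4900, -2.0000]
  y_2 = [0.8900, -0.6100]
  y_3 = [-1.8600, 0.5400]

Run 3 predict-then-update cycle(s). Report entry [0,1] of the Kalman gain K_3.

K[0,1] = -0.0673

step 1: x^-=[2.4258, 1.3400]  P^-=[0.6035 0.2387; 0.2387 1.0000]  H_jac=[-0.7546 0.0000; 0.0000 -0.9735]  S=[0.5536 0.1563; 0.1563 1.3777]  K=[-0.8006 -0.0778; -0.1300 -0.6919]  nu=[0.8338, -2.2288]  x^+=[1.9317, 2.7736]  P^+=[0.2208 0.0187; 0.0187 0.3031]
step 2: x^-=[2.9580, 2.7736]  P^-=[0.5462 0.1119; 0.1119 0.5931]  H_jac=[-0.9832 0.0000; 0.0000 -0.3597]  S=[0.7380 0.0206; 0.0206 0.5067]  K=[-0.7263 -0.0499; -0.1375 -0.4154]  nu=[0.7074, 0.3231]  x^+=[2.4281, 2.5422]  P^+=[0.1542 0.0213; 0.0213 0.4893]
step 3: x^-=[3.3687, 2.5422]  P^-=[0.5069 0.1834; 0.1834 0.7793]  H_jac=[-0.9743 0.0000; 0.0000 -0.5642]  S=[0.6912 0.0818; 0.0818 0.6780]  K=[-0.7066 -0.0673; -0.1844 -0.6262]  nu=[-1.6349, 1.3657]  x^+=[4.4319, 1.9885]  P^+=[0.1510 0.0275; 0.0275 0.4711]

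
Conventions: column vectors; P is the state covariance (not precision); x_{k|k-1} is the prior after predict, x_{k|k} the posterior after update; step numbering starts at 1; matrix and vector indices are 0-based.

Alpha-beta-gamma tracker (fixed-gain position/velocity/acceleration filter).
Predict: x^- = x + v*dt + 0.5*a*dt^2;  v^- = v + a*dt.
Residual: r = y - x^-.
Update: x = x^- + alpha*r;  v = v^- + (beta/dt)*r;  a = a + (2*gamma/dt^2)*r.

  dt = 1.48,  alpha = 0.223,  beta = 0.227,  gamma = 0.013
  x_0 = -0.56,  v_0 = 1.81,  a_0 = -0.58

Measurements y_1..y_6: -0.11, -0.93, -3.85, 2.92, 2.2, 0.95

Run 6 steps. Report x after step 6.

step 1: x_pred=1.4836  r=-1.5936  x^+=1.1282  v^+=0.7072  a^+=-0.5989
step 2: x_pred=1.5189  r=-2.4489  x^+=0.9728  v^+=-0.5548  a^+=-0.6280
step 3: x_pred=-0.5361  r=-3.3139  x^+=-1.2751  v^+=-1.9925  a^+=-0.6673
step 4: x_pred=-4.9549  r=7.8749  x^+=-3.1988  v^+=-1.7723  a^+=-0.5738
step 5: x_pred=-6.4503  r=8.6503  x^+=-4.5213  v^+=-1.2948  a^+=-0.4712
step 6: x_pred=-6.9537  r=7.9037  x^+=-5.1911  v^+=-0.7799  a^+=-0.3774

x_post = -5.1911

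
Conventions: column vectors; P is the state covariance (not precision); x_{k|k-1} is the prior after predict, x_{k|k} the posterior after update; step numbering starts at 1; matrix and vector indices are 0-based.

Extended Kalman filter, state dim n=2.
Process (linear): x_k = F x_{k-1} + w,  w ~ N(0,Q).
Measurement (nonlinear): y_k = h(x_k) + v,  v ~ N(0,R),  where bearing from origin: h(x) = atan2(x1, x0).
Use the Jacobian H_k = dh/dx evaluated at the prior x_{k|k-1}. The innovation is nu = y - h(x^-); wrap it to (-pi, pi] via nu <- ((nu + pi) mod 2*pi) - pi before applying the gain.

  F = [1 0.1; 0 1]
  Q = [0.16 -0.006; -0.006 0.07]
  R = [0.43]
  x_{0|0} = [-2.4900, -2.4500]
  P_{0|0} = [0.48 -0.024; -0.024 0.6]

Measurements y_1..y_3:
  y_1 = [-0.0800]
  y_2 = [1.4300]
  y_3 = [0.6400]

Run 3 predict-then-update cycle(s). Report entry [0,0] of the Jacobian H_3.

H_jac[0,0] = 0.1359

step 1: x^-=[-2.7350, -2.4500]  P^-=[0.6412 0.0300; 0.0300 0.6700]  H_jac=[0.1817 -0.2029]  S=[0.4765]  K=[0.2317; -0.2738]  nu=[2.3311]  x^+=[-2.1948, -3.0882]  P^+=[0.6156 0.0602; 0.0602 0.6343]
step 2: x^-=[-2.5036, -3.0882]  P^-=[0.7940 0.1177; 0.1177 0.7043]  H_jac=[0.1954 -0.1584]  S=[0.4707]  K=[0.2900; -0.1882]  nu=[-2.6012]  x^+=[-3.2580, -2.5987]  P^+=[0.7544 0.1433; 0.1433 0.6876]
step 3: x^-=[-3.5178, -2.5987]  P^-=[0.9500 0.2061; 0.2061 0.7576]  H_jac=[0.1359 -0.1839]  S=[0.4629]  K=[0.1969; -0.2405]  nu=[-3.1378]  x^+=[-4.1358, -1.8440]  P^+=[0.9320 0.2280; 0.2280 0.7308]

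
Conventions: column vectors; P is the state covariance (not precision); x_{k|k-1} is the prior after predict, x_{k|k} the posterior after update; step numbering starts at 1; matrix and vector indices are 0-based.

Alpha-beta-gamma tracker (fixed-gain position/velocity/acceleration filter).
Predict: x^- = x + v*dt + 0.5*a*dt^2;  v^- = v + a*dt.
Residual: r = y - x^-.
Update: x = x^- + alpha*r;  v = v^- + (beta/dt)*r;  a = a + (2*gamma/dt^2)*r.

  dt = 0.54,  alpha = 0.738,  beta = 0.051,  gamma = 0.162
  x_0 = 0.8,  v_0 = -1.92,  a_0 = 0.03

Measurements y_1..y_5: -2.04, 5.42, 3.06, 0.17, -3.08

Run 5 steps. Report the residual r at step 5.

resid = -7.5955

step 1: x_pred=-0.2324  r=-1.8076  x^+=-1.5664  v^+=-2.0745  a^+=-1.9784
step 2: x_pred=-2.9751  r=8.3951  x^+=3.2205  v^+=-2.3500  a^+=7.3495
step 3: x_pred=3.0230  r=0.0370  x^+=3.0503  v^+=1.6222  a^+=7.3905
step 4: x_pred=5.0039  r=-4.8339  x^+=1.4365  v^+=5.1566  a^+=2.0196
step 5: x_pred=4.5155  r=-7.5955  x^+=-1.0900  v^+=5.5298  a^+=-6.4198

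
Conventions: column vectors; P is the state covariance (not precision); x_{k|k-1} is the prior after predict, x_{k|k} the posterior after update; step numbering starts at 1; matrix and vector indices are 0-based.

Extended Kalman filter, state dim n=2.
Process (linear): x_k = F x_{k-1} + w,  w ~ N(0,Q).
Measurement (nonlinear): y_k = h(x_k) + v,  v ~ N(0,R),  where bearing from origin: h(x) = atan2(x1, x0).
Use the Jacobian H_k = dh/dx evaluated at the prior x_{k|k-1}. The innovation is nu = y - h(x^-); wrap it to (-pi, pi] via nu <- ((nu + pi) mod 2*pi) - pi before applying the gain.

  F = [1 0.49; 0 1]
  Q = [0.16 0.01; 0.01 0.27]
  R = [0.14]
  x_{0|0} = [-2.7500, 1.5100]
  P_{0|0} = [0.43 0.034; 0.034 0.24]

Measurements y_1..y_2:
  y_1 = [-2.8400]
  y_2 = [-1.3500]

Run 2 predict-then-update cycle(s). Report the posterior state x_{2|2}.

step 1: x^-=[-2.0101, 1.5100]  P^-=[0.6809 0.1616; 0.1616 0.5100]  H_jac=[-0.2389 -0.3180]  S=[0.2550]  K=[-0.8395; -0.7874]  nu=[0.9459]  x^+=[-2.8041, 0.7652]  P^+=[0.5012 -0.0070; -0.0070 0.3519]
step 2: x^-=[-2.4292, 0.7652]  P^-=[0.7389 0.1755; 0.1755 0.6219]  H_jac=[-0.1180 -0.3745]  S=[0.2530]  K=[-0.6042; -1.0023]  nu=[2.0967]  x^+=[-3.6961, -1.3364]  P^+=[0.6465 0.0222; 0.0222 0.3677]

x_post = [-3.6961, -1.3364]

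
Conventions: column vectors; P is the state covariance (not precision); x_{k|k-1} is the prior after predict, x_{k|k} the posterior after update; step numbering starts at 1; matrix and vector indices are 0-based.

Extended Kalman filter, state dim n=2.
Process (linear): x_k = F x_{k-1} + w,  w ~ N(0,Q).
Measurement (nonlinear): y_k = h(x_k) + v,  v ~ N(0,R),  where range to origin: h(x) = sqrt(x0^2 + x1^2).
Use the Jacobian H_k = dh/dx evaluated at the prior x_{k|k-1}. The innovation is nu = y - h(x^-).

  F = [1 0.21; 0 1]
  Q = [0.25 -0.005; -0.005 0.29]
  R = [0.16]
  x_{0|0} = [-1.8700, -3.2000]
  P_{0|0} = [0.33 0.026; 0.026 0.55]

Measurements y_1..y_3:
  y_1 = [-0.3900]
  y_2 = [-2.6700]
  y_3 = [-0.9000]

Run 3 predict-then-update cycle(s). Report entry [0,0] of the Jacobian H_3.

step 1: x^-=[-2.5420, -3.2000]  P^-=[0.6152 0.1365; 0.1365 0.8400]  H_jac=[-0.6220 -0.7830]  S=[1.0460]  K=[-0.4680; -0.7100]  nu=[-4.4768]  x^+=[-0.4468, -0.0215]  P^+=[0.3861 -0.2111; -0.2111 0.3127]
step 2: x^-=[-0.4514, -0.0215]  P^-=[0.5612 -0.1504; -0.1504 0.6027]  H_jac=[-0.9989 -0.0476]  S=[0.7070]  K=[-0.7828; 0.1718]  nu=[-3.1219]  x^+=[1.9923, -0.5580]  P^+=[0.1280 -0.0553; -0.0553 0.5819]
step 3: x^-=[1.8752, -0.5580]  P^-=[0.3805 0.0619; 0.0619 0.8719]  H_jac=[0.9585 -0.2852]  S=[0.5466]  K=[0.6349; -0.3464]  nu=[-2.8564]  x^+=[0.0618, 0.4314]  P^+=[0.1602 0.1821; 0.1821 0.8063]

H_jac[0,0] = 0.9585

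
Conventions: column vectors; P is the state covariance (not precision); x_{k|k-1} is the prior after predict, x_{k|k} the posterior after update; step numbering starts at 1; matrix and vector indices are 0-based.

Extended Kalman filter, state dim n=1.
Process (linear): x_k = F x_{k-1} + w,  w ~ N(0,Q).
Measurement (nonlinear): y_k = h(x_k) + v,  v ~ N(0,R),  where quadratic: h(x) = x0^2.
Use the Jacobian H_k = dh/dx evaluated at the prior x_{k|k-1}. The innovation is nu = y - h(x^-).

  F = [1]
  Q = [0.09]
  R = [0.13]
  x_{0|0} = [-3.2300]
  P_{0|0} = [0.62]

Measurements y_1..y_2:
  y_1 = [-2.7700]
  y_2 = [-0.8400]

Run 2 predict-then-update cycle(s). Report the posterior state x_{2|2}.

step 1: x^-=[-3.2300]  P^-=[0.7100]  H_jac=[-6.4600]  S=[29.7594]  K=[-0.1541]  nu=[-13.2029]  x^+=[-1.1951]  P^+=[0.0031]
step 2: x^-=[-1.1951]  P^-=[0.0931]  H_jac=[-2.3903]  S=[0.6619]  K=[-0.3362]  nu=[-2.2683]  x^+=[-0.4325]  P^+=[0.0183]

x_post = [-0.4325]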